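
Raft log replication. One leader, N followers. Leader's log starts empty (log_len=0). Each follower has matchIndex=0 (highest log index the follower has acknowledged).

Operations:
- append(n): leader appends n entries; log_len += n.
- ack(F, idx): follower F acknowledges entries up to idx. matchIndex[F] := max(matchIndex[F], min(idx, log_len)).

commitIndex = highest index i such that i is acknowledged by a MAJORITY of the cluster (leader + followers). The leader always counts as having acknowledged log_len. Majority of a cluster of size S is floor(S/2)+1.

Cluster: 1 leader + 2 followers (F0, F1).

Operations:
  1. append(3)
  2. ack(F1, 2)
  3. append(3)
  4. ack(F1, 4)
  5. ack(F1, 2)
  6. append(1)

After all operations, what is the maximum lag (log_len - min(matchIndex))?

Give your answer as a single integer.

Op 1: append 3 -> log_len=3
Op 2: F1 acks idx 2 -> match: F0=0 F1=2; commitIndex=2
Op 3: append 3 -> log_len=6
Op 4: F1 acks idx 4 -> match: F0=0 F1=4; commitIndex=4
Op 5: F1 acks idx 2 -> match: F0=0 F1=4; commitIndex=4
Op 6: append 1 -> log_len=7

Answer: 7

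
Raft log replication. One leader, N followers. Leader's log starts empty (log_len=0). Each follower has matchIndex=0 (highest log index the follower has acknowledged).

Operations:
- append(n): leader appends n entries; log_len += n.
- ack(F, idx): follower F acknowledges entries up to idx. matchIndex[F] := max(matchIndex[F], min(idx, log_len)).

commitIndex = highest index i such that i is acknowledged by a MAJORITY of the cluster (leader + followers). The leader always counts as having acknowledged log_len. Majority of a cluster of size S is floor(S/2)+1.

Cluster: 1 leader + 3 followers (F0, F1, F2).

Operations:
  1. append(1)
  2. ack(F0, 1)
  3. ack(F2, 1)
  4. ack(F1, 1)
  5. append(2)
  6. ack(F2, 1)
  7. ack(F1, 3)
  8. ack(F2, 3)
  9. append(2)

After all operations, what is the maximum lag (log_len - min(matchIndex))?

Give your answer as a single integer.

Op 1: append 1 -> log_len=1
Op 2: F0 acks idx 1 -> match: F0=1 F1=0 F2=0; commitIndex=0
Op 3: F2 acks idx 1 -> match: F0=1 F1=0 F2=1; commitIndex=1
Op 4: F1 acks idx 1 -> match: F0=1 F1=1 F2=1; commitIndex=1
Op 5: append 2 -> log_len=3
Op 6: F2 acks idx 1 -> match: F0=1 F1=1 F2=1; commitIndex=1
Op 7: F1 acks idx 3 -> match: F0=1 F1=3 F2=1; commitIndex=1
Op 8: F2 acks idx 3 -> match: F0=1 F1=3 F2=3; commitIndex=3
Op 9: append 2 -> log_len=5

Answer: 4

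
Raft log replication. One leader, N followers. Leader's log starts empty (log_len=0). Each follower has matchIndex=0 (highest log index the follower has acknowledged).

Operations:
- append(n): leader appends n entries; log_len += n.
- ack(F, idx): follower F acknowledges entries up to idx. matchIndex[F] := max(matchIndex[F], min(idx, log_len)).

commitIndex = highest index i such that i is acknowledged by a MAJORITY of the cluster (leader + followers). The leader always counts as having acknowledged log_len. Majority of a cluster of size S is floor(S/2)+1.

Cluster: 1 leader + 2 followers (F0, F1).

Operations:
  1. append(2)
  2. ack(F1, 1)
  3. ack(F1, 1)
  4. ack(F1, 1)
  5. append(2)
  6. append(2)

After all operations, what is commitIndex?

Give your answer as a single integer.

Answer: 1

Derivation:
Op 1: append 2 -> log_len=2
Op 2: F1 acks idx 1 -> match: F0=0 F1=1; commitIndex=1
Op 3: F1 acks idx 1 -> match: F0=0 F1=1; commitIndex=1
Op 4: F1 acks idx 1 -> match: F0=0 F1=1; commitIndex=1
Op 5: append 2 -> log_len=4
Op 6: append 2 -> log_len=6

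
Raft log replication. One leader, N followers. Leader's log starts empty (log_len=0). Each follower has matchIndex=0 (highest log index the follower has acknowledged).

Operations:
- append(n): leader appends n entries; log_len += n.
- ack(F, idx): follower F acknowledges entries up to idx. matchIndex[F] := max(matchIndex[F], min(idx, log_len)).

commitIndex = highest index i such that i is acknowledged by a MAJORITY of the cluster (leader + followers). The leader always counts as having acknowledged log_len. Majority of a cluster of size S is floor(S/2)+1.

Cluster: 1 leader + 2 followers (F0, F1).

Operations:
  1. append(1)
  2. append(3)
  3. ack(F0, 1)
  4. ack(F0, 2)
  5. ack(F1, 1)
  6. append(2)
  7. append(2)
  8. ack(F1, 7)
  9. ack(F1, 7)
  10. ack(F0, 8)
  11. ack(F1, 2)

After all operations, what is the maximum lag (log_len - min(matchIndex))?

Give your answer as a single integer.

Answer: 1

Derivation:
Op 1: append 1 -> log_len=1
Op 2: append 3 -> log_len=4
Op 3: F0 acks idx 1 -> match: F0=1 F1=0; commitIndex=1
Op 4: F0 acks idx 2 -> match: F0=2 F1=0; commitIndex=2
Op 5: F1 acks idx 1 -> match: F0=2 F1=1; commitIndex=2
Op 6: append 2 -> log_len=6
Op 7: append 2 -> log_len=8
Op 8: F1 acks idx 7 -> match: F0=2 F1=7; commitIndex=7
Op 9: F1 acks idx 7 -> match: F0=2 F1=7; commitIndex=7
Op 10: F0 acks idx 8 -> match: F0=8 F1=7; commitIndex=8
Op 11: F1 acks idx 2 -> match: F0=8 F1=7; commitIndex=8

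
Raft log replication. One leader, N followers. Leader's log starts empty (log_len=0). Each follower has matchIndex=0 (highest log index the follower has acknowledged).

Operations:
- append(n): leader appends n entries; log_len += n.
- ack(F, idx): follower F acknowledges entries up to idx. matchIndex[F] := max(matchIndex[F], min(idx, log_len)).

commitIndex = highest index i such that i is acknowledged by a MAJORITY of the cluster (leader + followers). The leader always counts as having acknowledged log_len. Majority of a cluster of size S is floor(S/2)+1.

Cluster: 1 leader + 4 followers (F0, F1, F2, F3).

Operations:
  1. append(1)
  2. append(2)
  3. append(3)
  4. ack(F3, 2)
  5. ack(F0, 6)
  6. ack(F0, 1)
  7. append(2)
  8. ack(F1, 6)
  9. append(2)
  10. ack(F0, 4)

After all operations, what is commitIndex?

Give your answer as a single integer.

Answer: 6

Derivation:
Op 1: append 1 -> log_len=1
Op 2: append 2 -> log_len=3
Op 3: append 3 -> log_len=6
Op 4: F3 acks idx 2 -> match: F0=0 F1=0 F2=0 F3=2; commitIndex=0
Op 5: F0 acks idx 6 -> match: F0=6 F1=0 F2=0 F3=2; commitIndex=2
Op 6: F0 acks idx 1 -> match: F0=6 F1=0 F2=0 F3=2; commitIndex=2
Op 7: append 2 -> log_len=8
Op 8: F1 acks idx 6 -> match: F0=6 F1=6 F2=0 F3=2; commitIndex=6
Op 9: append 2 -> log_len=10
Op 10: F0 acks idx 4 -> match: F0=6 F1=6 F2=0 F3=2; commitIndex=6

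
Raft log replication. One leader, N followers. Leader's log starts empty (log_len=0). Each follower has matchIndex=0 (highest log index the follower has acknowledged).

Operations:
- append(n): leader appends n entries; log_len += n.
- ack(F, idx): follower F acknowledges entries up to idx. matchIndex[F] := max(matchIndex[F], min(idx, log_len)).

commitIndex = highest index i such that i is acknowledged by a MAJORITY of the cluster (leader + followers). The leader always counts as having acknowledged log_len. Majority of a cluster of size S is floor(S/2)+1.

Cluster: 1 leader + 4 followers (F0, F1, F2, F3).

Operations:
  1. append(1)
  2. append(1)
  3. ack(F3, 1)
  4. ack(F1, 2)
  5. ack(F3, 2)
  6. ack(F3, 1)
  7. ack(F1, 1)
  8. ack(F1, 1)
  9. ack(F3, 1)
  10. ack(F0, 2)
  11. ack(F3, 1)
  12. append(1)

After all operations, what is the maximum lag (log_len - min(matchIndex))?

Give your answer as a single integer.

Op 1: append 1 -> log_len=1
Op 2: append 1 -> log_len=2
Op 3: F3 acks idx 1 -> match: F0=0 F1=0 F2=0 F3=1; commitIndex=0
Op 4: F1 acks idx 2 -> match: F0=0 F1=2 F2=0 F3=1; commitIndex=1
Op 5: F3 acks idx 2 -> match: F0=0 F1=2 F2=0 F3=2; commitIndex=2
Op 6: F3 acks idx 1 -> match: F0=0 F1=2 F2=0 F3=2; commitIndex=2
Op 7: F1 acks idx 1 -> match: F0=0 F1=2 F2=0 F3=2; commitIndex=2
Op 8: F1 acks idx 1 -> match: F0=0 F1=2 F2=0 F3=2; commitIndex=2
Op 9: F3 acks idx 1 -> match: F0=0 F1=2 F2=0 F3=2; commitIndex=2
Op 10: F0 acks idx 2 -> match: F0=2 F1=2 F2=0 F3=2; commitIndex=2
Op 11: F3 acks idx 1 -> match: F0=2 F1=2 F2=0 F3=2; commitIndex=2
Op 12: append 1 -> log_len=3

Answer: 3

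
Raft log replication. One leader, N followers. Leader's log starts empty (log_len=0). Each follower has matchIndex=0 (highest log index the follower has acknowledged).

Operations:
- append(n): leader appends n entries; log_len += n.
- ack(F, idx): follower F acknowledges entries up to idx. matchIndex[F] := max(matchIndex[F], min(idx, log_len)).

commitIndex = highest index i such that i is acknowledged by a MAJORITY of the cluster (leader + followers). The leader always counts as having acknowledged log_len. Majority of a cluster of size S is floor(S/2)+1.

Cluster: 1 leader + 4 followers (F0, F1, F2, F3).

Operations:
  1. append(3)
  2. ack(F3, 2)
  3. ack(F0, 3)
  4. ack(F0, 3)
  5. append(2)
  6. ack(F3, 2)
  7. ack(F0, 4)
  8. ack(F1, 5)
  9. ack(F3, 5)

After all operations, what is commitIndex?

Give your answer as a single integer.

Answer: 5

Derivation:
Op 1: append 3 -> log_len=3
Op 2: F3 acks idx 2 -> match: F0=0 F1=0 F2=0 F3=2; commitIndex=0
Op 3: F0 acks idx 3 -> match: F0=3 F1=0 F2=0 F3=2; commitIndex=2
Op 4: F0 acks idx 3 -> match: F0=3 F1=0 F2=0 F3=2; commitIndex=2
Op 5: append 2 -> log_len=5
Op 6: F3 acks idx 2 -> match: F0=3 F1=0 F2=0 F3=2; commitIndex=2
Op 7: F0 acks idx 4 -> match: F0=4 F1=0 F2=0 F3=2; commitIndex=2
Op 8: F1 acks idx 5 -> match: F0=4 F1=5 F2=0 F3=2; commitIndex=4
Op 9: F3 acks idx 5 -> match: F0=4 F1=5 F2=0 F3=5; commitIndex=5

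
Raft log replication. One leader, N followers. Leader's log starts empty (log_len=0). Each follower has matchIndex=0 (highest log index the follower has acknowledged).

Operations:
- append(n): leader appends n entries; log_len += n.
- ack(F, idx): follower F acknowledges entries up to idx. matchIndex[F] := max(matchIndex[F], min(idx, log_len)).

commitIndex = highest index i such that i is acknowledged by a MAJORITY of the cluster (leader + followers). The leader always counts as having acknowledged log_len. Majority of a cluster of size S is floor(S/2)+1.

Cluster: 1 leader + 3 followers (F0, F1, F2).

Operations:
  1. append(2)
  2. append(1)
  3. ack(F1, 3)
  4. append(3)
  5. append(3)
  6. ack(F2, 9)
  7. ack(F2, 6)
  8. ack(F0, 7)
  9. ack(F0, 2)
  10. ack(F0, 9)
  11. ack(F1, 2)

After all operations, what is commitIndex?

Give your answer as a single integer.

Op 1: append 2 -> log_len=2
Op 2: append 1 -> log_len=3
Op 3: F1 acks idx 3 -> match: F0=0 F1=3 F2=0; commitIndex=0
Op 4: append 3 -> log_len=6
Op 5: append 3 -> log_len=9
Op 6: F2 acks idx 9 -> match: F0=0 F1=3 F2=9; commitIndex=3
Op 7: F2 acks idx 6 -> match: F0=0 F1=3 F2=9; commitIndex=3
Op 8: F0 acks idx 7 -> match: F0=7 F1=3 F2=9; commitIndex=7
Op 9: F0 acks idx 2 -> match: F0=7 F1=3 F2=9; commitIndex=7
Op 10: F0 acks idx 9 -> match: F0=9 F1=3 F2=9; commitIndex=9
Op 11: F1 acks idx 2 -> match: F0=9 F1=3 F2=9; commitIndex=9

Answer: 9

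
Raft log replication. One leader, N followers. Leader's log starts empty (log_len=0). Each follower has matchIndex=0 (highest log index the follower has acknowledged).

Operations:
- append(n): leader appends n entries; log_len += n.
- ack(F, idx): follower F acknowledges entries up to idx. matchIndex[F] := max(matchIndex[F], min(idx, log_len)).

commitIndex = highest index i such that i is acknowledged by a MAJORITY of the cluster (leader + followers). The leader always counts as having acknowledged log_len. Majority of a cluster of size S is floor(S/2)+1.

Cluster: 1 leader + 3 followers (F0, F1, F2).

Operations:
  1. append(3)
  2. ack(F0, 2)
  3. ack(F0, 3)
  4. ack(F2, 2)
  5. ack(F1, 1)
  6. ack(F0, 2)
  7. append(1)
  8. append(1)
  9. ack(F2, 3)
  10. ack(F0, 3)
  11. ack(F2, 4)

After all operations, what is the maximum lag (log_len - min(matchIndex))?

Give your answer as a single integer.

Op 1: append 3 -> log_len=3
Op 2: F0 acks idx 2 -> match: F0=2 F1=0 F2=0; commitIndex=0
Op 3: F0 acks idx 3 -> match: F0=3 F1=0 F2=0; commitIndex=0
Op 4: F2 acks idx 2 -> match: F0=3 F1=0 F2=2; commitIndex=2
Op 5: F1 acks idx 1 -> match: F0=3 F1=1 F2=2; commitIndex=2
Op 6: F0 acks idx 2 -> match: F0=3 F1=1 F2=2; commitIndex=2
Op 7: append 1 -> log_len=4
Op 8: append 1 -> log_len=5
Op 9: F2 acks idx 3 -> match: F0=3 F1=1 F2=3; commitIndex=3
Op 10: F0 acks idx 3 -> match: F0=3 F1=1 F2=3; commitIndex=3
Op 11: F2 acks idx 4 -> match: F0=3 F1=1 F2=4; commitIndex=3

Answer: 4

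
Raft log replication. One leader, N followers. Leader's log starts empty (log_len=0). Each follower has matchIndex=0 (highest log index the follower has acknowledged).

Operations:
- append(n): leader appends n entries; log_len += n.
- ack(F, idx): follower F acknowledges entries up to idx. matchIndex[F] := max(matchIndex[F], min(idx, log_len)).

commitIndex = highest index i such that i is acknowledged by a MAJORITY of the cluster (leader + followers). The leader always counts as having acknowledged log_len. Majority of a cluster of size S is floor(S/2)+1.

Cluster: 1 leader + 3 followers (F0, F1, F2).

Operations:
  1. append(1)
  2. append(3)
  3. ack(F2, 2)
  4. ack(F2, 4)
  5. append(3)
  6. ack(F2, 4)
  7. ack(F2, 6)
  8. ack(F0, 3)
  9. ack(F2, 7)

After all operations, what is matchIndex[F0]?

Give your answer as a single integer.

Op 1: append 1 -> log_len=1
Op 2: append 3 -> log_len=4
Op 3: F2 acks idx 2 -> match: F0=0 F1=0 F2=2; commitIndex=0
Op 4: F2 acks idx 4 -> match: F0=0 F1=0 F2=4; commitIndex=0
Op 5: append 3 -> log_len=7
Op 6: F2 acks idx 4 -> match: F0=0 F1=0 F2=4; commitIndex=0
Op 7: F2 acks idx 6 -> match: F0=0 F1=0 F2=6; commitIndex=0
Op 8: F0 acks idx 3 -> match: F0=3 F1=0 F2=6; commitIndex=3
Op 9: F2 acks idx 7 -> match: F0=3 F1=0 F2=7; commitIndex=3

Answer: 3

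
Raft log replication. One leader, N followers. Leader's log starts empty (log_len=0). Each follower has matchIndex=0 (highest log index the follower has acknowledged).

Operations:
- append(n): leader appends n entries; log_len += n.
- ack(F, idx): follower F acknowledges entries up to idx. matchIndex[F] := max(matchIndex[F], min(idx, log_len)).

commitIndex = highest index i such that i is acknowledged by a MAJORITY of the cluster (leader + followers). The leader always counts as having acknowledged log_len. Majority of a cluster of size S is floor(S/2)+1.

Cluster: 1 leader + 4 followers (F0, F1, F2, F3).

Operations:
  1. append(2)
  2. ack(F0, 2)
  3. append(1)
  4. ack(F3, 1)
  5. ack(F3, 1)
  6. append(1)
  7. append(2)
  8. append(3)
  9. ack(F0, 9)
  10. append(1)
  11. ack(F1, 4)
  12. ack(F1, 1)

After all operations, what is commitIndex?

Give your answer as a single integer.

Answer: 4

Derivation:
Op 1: append 2 -> log_len=2
Op 2: F0 acks idx 2 -> match: F0=2 F1=0 F2=0 F3=0; commitIndex=0
Op 3: append 1 -> log_len=3
Op 4: F3 acks idx 1 -> match: F0=2 F1=0 F2=0 F3=1; commitIndex=1
Op 5: F3 acks idx 1 -> match: F0=2 F1=0 F2=0 F3=1; commitIndex=1
Op 6: append 1 -> log_len=4
Op 7: append 2 -> log_len=6
Op 8: append 3 -> log_len=9
Op 9: F0 acks idx 9 -> match: F0=9 F1=0 F2=0 F3=1; commitIndex=1
Op 10: append 1 -> log_len=10
Op 11: F1 acks idx 4 -> match: F0=9 F1=4 F2=0 F3=1; commitIndex=4
Op 12: F1 acks idx 1 -> match: F0=9 F1=4 F2=0 F3=1; commitIndex=4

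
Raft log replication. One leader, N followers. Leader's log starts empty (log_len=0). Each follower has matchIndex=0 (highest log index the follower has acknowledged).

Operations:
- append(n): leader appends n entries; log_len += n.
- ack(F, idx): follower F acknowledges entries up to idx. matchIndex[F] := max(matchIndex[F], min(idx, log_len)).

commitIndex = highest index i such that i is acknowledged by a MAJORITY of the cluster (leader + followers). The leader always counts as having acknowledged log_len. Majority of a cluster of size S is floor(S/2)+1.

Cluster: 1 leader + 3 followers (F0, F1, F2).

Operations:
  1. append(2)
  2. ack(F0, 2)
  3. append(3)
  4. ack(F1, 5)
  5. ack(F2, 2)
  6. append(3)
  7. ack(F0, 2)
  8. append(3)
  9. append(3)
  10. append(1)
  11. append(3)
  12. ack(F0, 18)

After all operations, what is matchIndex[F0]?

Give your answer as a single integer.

Answer: 18

Derivation:
Op 1: append 2 -> log_len=2
Op 2: F0 acks idx 2 -> match: F0=2 F1=0 F2=0; commitIndex=0
Op 3: append 3 -> log_len=5
Op 4: F1 acks idx 5 -> match: F0=2 F1=5 F2=0; commitIndex=2
Op 5: F2 acks idx 2 -> match: F0=2 F1=5 F2=2; commitIndex=2
Op 6: append 3 -> log_len=8
Op 7: F0 acks idx 2 -> match: F0=2 F1=5 F2=2; commitIndex=2
Op 8: append 3 -> log_len=11
Op 9: append 3 -> log_len=14
Op 10: append 1 -> log_len=15
Op 11: append 3 -> log_len=18
Op 12: F0 acks idx 18 -> match: F0=18 F1=5 F2=2; commitIndex=5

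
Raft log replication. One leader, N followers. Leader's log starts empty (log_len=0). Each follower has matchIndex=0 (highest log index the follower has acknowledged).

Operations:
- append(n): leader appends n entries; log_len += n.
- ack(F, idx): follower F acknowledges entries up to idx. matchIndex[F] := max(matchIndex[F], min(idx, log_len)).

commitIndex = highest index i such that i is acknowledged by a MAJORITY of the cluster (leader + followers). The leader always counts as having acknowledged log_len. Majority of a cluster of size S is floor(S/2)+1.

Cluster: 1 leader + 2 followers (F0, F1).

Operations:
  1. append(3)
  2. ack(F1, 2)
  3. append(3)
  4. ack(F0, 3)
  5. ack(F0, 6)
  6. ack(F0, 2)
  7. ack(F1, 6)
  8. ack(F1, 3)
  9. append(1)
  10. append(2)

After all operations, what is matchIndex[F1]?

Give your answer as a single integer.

Answer: 6

Derivation:
Op 1: append 3 -> log_len=3
Op 2: F1 acks idx 2 -> match: F0=0 F1=2; commitIndex=2
Op 3: append 3 -> log_len=6
Op 4: F0 acks idx 3 -> match: F0=3 F1=2; commitIndex=3
Op 5: F0 acks idx 6 -> match: F0=6 F1=2; commitIndex=6
Op 6: F0 acks idx 2 -> match: F0=6 F1=2; commitIndex=6
Op 7: F1 acks idx 6 -> match: F0=6 F1=6; commitIndex=6
Op 8: F1 acks idx 3 -> match: F0=6 F1=6; commitIndex=6
Op 9: append 1 -> log_len=7
Op 10: append 2 -> log_len=9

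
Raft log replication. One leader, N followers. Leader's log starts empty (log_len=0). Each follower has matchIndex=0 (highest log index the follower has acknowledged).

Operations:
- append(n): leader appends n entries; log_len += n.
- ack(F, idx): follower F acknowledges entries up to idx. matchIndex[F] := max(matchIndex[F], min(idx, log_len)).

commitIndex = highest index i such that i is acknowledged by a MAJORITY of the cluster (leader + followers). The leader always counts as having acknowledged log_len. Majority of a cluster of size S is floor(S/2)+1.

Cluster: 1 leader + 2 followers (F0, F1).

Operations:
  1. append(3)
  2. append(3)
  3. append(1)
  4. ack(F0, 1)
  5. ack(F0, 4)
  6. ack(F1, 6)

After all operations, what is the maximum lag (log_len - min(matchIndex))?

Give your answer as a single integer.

Answer: 3

Derivation:
Op 1: append 3 -> log_len=3
Op 2: append 3 -> log_len=6
Op 3: append 1 -> log_len=7
Op 4: F0 acks idx 1 -> match: F0=1 F1=0; commitIndex=1
Op 5: F0 acks idx 4 -> match: F0=4 F1=0; commitIndex=4
Op 6: F1 acks idx 6 -> match: F0=4 F1=6; commitIndex=6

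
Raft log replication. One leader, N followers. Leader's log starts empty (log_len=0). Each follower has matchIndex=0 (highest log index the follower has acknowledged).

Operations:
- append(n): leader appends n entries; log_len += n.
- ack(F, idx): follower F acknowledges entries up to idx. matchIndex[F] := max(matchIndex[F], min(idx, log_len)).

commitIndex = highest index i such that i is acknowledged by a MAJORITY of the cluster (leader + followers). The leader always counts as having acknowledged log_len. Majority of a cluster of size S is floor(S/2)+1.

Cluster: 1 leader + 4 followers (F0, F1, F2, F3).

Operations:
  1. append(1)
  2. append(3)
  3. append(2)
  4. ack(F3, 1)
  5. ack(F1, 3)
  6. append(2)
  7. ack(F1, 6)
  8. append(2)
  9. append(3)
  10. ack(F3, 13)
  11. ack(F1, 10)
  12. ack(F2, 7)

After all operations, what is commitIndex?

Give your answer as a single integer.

Answer: 10

Derivation:
Op 1: append 1 -> log_len=1
Op 2: append 3 -> log_len=4
Op 3: append 2 -> log_len=6
Op 4: F3 acks idx 1 -> match: F0=0 F1=0 F2=0 F3=1; commitIndex=0
Op 5: F1 acks idx 3 -> match: F0=0 F1=3 F2=0 F3=1; commitIndex=1
Op 6: append 2 -> log_len=8
Op 7: F1 acks idx 6 -> match: F0=0 F1=6 F2=0 F3=1; commitIndex=1
Op 8: append 2 -> log_len=10
Op 9: append 3 -> log_len=13
Op 10: F3 acks idx 13 -> match: F0=0 F1=6 F2=0 F3=13; commitIndex=6
Op 11: F1 acks idx 10 -> match: F0=0 F1=10 F2=0 F3=13; commitIndex=10
Op 12: F2 acks idx 7 -> match: F0=0 F1=10 F2=7 F3=13; commitIndex=10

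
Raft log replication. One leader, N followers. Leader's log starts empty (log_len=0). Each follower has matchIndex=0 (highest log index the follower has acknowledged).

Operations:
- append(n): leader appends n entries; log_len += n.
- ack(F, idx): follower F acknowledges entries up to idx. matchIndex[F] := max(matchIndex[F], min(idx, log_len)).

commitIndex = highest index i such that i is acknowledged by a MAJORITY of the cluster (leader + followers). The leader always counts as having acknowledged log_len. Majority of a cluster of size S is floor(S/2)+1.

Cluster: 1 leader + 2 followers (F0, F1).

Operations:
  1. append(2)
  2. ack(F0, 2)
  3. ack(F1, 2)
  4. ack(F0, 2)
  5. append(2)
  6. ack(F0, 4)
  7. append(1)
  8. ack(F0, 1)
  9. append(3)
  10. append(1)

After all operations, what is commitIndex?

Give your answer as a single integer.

Op 1: append 2 -> log_len=2
Op 2: F0 acks idx 2 -> match: F0=2 F1=0; commitIndex=2
Op 3: F1 acks idx 2 -> match: F0=2 F1=2; commitIndex=2
Op 4: F0 acks idx 2 -> match: F0=2 F1=2; commitIndex=2
Op 5: append 2 -> log_len=4
Op 6: F0 acks idx 4 -> match: F0=4 F1=2; commitIndex=4
Op 7: append 1 -> log_len=5
Op 8: F0 acks idx 1 -> match: F0=4 F1=2; commitIndex=4
Op 9: append 3 -> log_len=8
Op 10: append 1 -> log_len=9

Answer: 4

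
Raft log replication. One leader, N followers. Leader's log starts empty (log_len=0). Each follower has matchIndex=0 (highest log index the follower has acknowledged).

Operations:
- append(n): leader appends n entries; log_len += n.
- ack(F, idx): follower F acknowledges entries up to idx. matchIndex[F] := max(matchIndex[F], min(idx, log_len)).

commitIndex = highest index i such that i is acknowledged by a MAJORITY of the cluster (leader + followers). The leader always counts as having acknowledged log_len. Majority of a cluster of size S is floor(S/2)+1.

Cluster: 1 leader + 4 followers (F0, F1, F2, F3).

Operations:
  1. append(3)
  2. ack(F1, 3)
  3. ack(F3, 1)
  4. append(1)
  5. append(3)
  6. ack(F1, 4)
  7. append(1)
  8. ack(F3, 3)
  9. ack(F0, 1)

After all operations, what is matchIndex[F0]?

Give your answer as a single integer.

Op 1: append 3 -> log_len=3
Op 2: F1 acks idx 3 -> match: F0=0 F1=3 F2=0 F3=0; commitIndex=0
Op 3: F3 acks idx 1 -> match: F0=0 F1=3 F2=0 F3=1; commitIndex=1
Op 4: append 1 -> log_len=4
Op 5: append 3 -> log_len=7
Op 6: F1 acks idx 4 -> match: F0=0 F1=4 F2=0 F3=1; commitIndex=1
Op 7: append 1 -> log_len=8
Op 8: F3 acks idx 3 -> match: F0=0 F1=4 F2=0 F3=3; commitIndex=3
Op 9: F0 acks idx 1 -> match: F0=1 F1=4 F2=0 F3=3; commitIndex=3

Answer: 1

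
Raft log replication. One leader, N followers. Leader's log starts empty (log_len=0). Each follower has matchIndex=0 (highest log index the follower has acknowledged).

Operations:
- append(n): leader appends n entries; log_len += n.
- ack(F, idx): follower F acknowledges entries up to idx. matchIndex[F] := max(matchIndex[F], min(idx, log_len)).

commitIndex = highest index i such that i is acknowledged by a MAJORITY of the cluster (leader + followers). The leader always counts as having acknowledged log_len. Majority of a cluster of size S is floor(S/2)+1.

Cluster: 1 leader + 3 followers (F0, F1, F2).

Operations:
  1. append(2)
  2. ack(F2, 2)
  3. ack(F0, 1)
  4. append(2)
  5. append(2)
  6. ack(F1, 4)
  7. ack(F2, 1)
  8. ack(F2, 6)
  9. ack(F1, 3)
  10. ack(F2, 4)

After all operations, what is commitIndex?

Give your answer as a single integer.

Op 1: append 2 -> log_len=2
Op 2: F2 acks idx 2 -> match: F0=0 F1=0 F2=2; commitIndex=0
Op 3: F0 acks idx 1 -> match: F0=1 F1=0 F2=2; commitIndex=1
Op 4: append 2 -> log_len=4
Op 5: append 2 -> log_len=6
Op 6: F1 acks idx 4 -> match: F0=1 F1=4 F2=2; commitIndex=2
Op 7: F2 acks idx 1 -> match: F0=1 F1=4 F2=2; commitIndex=2
Op 8: F2 acks idx 6 -> match: F0=1 F1=4 F2=6; commitIndex=4
Op 9: F1 acks idx 3 -> match: F0=1 F1=4 F2=6; commitIndex=4
Op 10: F2 acks idx 4 -> match: F0=1 F1=4 F2=6; commitIndex=4

Answer: 4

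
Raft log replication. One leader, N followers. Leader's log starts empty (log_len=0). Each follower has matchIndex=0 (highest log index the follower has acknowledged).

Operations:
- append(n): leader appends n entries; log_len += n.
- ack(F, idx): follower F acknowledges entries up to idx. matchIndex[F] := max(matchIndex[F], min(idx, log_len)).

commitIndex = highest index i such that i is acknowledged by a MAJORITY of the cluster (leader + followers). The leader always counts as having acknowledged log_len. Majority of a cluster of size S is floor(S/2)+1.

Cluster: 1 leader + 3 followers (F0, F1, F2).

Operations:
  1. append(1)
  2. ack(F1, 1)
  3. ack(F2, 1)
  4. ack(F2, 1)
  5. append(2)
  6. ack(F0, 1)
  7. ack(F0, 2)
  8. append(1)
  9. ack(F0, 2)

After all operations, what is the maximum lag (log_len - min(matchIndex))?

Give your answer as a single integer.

Op 1: append 1 -> log_len=1
Op 2: F1 acks idx 1 -> match: F0=0 F1=1 F2=0; commitIndex=0
Op 3: F2 acks idx 1 -> match: F0=0 F1=1 F2=1; commitIndex=1
Op 4: F2 acks idx 1 -> match: F0=0 F1=1 F2=1; commitIndex=1
Op 5: append 2 -> log_len=3
Op 6: F0 acks idx 1 -> match: F0=1 F1=1 F2=1; commitIndex=1
Op 7: F0 acks idx 2 -> match: F0=2 F1=1 F2=1; commitIndex=1
Op 8: append 1 -> log_len=4
Op 9: F0 acks idx 2 -> match: F0=2 F1=1 F2=1; commitIndex=1

Answer: 3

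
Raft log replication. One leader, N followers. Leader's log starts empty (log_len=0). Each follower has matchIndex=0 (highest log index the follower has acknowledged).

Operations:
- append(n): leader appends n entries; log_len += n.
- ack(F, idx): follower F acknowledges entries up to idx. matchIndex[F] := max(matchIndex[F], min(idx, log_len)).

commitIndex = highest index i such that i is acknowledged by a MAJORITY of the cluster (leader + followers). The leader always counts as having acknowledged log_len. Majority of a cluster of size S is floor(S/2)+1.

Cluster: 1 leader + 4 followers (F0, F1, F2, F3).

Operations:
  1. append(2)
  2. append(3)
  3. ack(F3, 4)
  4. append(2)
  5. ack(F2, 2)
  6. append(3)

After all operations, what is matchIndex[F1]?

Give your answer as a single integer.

Op 1: append 2 -> log_len=2
Op 2: append 3 -> log_len=5
Op 3: F3 acks idx 4 -> match: F0=0 F1=0 F2=0 F3=4; commitIndex=0
Op 4: append 2 -> log_len=7
Op 5: F2 acks idx 2 -> match: F0=0 F1=0 F2=2 F3=4; commitIndex=2
Op 6: append 3 -> log_len=10

Answer: 0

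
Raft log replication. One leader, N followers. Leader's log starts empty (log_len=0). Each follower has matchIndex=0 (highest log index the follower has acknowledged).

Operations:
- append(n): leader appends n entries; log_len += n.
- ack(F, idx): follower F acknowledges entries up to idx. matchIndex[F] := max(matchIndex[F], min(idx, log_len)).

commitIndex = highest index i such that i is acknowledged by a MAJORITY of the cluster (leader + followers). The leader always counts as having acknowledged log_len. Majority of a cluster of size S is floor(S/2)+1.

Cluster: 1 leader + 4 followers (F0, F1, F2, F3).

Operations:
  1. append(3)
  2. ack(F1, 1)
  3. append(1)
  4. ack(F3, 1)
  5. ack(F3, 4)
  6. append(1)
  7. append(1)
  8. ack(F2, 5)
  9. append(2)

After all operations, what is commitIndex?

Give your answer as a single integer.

Op 1: append 3 -> log_len=3
Op 2: F1 acks idx 1 -> match: F0=0 F1=1 F2=0 F3=0; commitIndex=0
Op 3: append 1 -> log_len=4
Op 4: F3 acks idx 1 -> match: F0=0 F1=1 F2=0 F3=1; commitIndex=1
Op 5: F3 acks idx 4 -> match: F0=0 F1=1 F2=0 F3=4; commitIndex=1
Op 6: append 1 -> log_len=5
Op 7: append 1 -> log_len=6
Op 8: F2 acks idx 5 -> match: F0=0 F1=1 F2=5 F3=4; commitIndex=4
Op 9: append 2 -> log_len=8

Answer: 4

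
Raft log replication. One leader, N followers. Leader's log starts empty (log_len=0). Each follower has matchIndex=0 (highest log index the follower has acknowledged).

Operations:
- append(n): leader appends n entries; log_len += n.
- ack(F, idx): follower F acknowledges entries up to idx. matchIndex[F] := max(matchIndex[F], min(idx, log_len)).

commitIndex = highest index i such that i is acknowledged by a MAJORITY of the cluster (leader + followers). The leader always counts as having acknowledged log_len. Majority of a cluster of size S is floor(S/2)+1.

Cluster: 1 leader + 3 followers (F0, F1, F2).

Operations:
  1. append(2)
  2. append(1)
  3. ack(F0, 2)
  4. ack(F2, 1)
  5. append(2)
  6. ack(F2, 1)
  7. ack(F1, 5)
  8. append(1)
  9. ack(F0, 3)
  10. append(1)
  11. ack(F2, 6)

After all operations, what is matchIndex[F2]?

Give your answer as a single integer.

Op 1: append 2 -> log_len=2
Op 2: append 1 -> log_len=3
Op 3: F0 acks idx 2 -> match: F0=2 F1=0 F2=0; commitIndex=0
Op 4: F2 acks idx 1 -> match: F0=2 F1=0 F2=1; commitIndex=1
Op 5: append 2 -> log_len=5
Op 6: F2 acks idx 1 -> match: F0=2 F1=0 F2=1; commitIndex=1
Op 7: F1 acks idx 5 -> match: F0=2 F1=5 F2=1; commitIndex=2
Op 8: append 1 -> log_len=6
Op 9: F0 acks idx 3 -> match: F0=3 F1=5 F2=1; commitIndex=3
Op 10: append 1 -> log_len=7
Op 11: F2 acks idx 6 -> match: F0=3 F1=5 F2=6; commitIndex=5

Answer: 6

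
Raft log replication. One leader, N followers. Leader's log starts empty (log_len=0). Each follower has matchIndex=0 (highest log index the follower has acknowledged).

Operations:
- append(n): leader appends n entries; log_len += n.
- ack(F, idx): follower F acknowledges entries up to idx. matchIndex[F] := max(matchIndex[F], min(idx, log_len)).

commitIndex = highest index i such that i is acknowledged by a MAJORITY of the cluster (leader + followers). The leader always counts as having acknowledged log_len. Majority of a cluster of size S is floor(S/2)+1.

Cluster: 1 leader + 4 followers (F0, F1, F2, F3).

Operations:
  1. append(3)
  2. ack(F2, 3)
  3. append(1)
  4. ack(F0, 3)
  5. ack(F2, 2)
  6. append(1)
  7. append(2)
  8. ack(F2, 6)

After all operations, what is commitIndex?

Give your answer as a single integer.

Op 1: append 3 -> log_len=3
Op 2: F2 acks idx 3 -> match: F0=0 F1=0 F2=3 F3=0; commitIndex=0
Op 3: append 1 -> log_len=4
Op 4: F0 acks idx 3 -> match: F0=3 F1=0 F2=3 F3=0; commitIndex=3
Op 5: F2 acks idx 2 -> match: F0=3 F1=0 F2=3 F3=0; commitIndex=3
Op 6: append 1 -> log_len=5
Op 7: append 2 -> log_len=7
Op 8: F2 acks idx 6 -> match: F0=3 F1=0 F2=6 F3=0; commitIndex=3

Answer: 3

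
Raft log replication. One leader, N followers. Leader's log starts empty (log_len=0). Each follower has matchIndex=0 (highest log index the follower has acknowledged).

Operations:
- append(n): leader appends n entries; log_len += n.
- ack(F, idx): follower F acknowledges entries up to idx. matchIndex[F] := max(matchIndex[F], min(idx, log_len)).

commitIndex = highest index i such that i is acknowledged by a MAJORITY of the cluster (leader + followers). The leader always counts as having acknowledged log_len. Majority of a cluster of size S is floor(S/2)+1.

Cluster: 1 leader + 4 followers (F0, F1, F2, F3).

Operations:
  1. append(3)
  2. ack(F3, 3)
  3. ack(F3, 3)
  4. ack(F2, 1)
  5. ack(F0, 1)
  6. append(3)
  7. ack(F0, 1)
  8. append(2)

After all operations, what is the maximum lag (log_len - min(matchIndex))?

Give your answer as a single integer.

Answer: 8

Derivation:
Op 1: append 3 -> log_len=3
Op 2: F3 acks idx 3 -> match: F0=0 F1=0 F2=0 F3=3; commitIndex=0
Op 3: F3 acks idx 3 -> match: F0=0 F1=0 F2=0 F3=3; commitIndex=0
Op 4: F2 acks idx 1 -> match: F0=0 F1=0 F2=1 F3=3; commitIndex=1
Op 5: F0 acks idx 1 -> match: F0=1 F1=0 F2=1 F3=3; commitIndex=1
Op 6: append 3 -> log_len=6
Op 7: F0 acks idx 1 -> match: F0=1 F1=0 F2=1 F3=3; commitIndex=1
Op 8: append 2 -> log_len=8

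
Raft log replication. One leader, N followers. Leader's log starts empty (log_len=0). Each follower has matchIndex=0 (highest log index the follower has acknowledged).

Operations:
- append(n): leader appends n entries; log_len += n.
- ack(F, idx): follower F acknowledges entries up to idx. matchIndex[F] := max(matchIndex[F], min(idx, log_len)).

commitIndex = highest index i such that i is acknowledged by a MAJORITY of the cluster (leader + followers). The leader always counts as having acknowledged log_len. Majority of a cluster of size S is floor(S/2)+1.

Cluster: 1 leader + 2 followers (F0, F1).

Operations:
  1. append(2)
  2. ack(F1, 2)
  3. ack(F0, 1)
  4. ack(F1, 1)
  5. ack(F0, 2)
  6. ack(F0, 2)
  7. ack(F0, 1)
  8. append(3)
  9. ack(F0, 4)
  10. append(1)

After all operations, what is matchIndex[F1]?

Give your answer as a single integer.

Answer: 2

Derivation:
Op 1: append 2 -> log_len=2
Op 2: F1 acks idx 2 -> match: F0=0 F1=2; commitIndex=2
Op 3: F0 acks idx 1 -> match: F0=1 F1=2; commitIndex=2
Op 4: F1 acks idx 1 -> match: F0=1 F1=2; commitIndex=2
Op 5: F0 acks idx 2 -> match: F0=2 F1=2; commitIndex=2
Op 6: F0 acks idx 2 -> match: F0=2 F1=2; commitIndex=2
Op 7: F0 acks idx 1 -> match: F0=2 F1=2; commitIndex=2
Op 8: append 3 -> log_len=5
Op 9: F0 acks idx 4 -> match: F0=4 F1=2; commitIndex=4
Op 10: append 1 -> log_len=6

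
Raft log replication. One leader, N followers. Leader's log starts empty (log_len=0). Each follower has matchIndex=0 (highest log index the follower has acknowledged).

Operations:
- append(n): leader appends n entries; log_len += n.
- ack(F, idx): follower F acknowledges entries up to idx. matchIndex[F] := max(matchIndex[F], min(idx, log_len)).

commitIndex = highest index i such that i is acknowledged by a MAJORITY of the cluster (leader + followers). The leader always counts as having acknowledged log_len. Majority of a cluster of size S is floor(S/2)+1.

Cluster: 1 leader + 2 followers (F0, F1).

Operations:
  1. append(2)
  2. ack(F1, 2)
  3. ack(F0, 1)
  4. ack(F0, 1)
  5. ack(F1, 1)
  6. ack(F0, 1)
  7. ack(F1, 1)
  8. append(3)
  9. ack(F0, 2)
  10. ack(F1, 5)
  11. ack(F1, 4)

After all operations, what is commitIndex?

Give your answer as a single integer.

Answer: 5

Derivation:
Op 1: append 2 -> log_len=2
Op 2: F1 acks idx 2 -> match: F0=0 F1=2; commitIndex=2
Op 3: F0 acks idx 1 -> match: F0=1 F1=2; commitIndex=2
Op 4: F0 acks idx 1 -> match: F0=1 F1=2; commitIndex=2
Op 5: F1 acks idx 1 -> match: F0=1 F1=2; commitIndex=2
Op 6: F0 acks idx 1 -> match: F0=1 F1=2; commitIndex=2
Op 7: F1 acks idx 1 -> match: F0=1 F1=2; commitIndex=2
Op 8: append 3 -> log_len=5
Op 9: F0 acks idx 2 -> match: F0=2 F1=2; commitIndex=2
Op 10: F1 acks idx 5 -> match: F0=2 F1=5; commitIndex=5
Op 11: F1 acks idx 4 -> match: F0=2 F1=5; commitIndex=5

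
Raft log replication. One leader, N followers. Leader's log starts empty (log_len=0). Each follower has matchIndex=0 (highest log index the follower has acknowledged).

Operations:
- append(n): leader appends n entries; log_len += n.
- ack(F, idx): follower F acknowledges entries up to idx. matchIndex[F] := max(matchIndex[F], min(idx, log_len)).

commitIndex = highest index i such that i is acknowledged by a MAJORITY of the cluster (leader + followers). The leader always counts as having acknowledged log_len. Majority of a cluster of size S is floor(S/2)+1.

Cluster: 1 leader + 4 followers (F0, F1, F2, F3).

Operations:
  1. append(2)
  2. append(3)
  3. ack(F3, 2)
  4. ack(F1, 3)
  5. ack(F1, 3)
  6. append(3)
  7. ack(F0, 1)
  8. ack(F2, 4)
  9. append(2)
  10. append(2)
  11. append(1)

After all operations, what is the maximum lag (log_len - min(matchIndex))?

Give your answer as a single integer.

Op 1: append 2 -> log_len=2
Op 2: append 3 -> log_len=5
Op 3: F3 acks idx 2 -> match: F0=0 F1=0 F2=0 F3=2; commitIndex=0
Op 4: F1 acks idx 3 -> match: F0=0 F1=3 F2=0 F3=2; commitIndex=2
Op 5: F1 acks idx 3 -> match: F0=0 F1=3 F2=0 F3=2; commitIndex=2
Op 6: append 3 -> log_len=8
Op 7: F0 acks idx 1 -> match: F0=1 F1=3 F2=0 F3=2; commitIndex=2
Op 8: F2 acks idx 4 -> match: F0=1 F1=3 F2=4 F3=2; commitIndex=3
Op 9: append 2 -> log_len=10
Op 10: append 2 -> log_len=12
Op 11: append 1 -> log_len=13

Answer: 12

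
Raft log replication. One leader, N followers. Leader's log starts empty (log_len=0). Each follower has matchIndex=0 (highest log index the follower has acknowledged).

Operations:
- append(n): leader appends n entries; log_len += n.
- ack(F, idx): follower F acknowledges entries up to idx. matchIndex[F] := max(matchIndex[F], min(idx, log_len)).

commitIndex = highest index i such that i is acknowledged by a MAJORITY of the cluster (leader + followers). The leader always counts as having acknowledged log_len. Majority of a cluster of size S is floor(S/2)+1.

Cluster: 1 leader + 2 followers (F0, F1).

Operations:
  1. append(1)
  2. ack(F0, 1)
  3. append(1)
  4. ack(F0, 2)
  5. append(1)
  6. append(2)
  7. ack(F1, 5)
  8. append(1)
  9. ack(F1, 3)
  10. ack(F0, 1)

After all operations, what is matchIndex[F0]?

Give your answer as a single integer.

Op 1: append 1 -> log_len=1
Op 2: F0 acks idx 1 -> match: F0=1 F1=0; commitIndex=1
Op 3: append 1 -> log_len=2
Op 4: F0 acks idx 2 -> match: F0=2 F1=0; commitIndex=2
Op 5: append 1 -> log_len=3
Op 6: append 2 -> log_len=5
Op 7: F1 acks idx 5 -> match: F0=2 F1=5; commitIndex=5
Op 8: append 1 -> log_len=6
Op 9: F1 acks idx 3 -> match: F0=2 F1=5; commitIndex=5
Op 10: F0 acks idx 1 -> match: F0=2 F1=5; commitIndex=5

Answer: 2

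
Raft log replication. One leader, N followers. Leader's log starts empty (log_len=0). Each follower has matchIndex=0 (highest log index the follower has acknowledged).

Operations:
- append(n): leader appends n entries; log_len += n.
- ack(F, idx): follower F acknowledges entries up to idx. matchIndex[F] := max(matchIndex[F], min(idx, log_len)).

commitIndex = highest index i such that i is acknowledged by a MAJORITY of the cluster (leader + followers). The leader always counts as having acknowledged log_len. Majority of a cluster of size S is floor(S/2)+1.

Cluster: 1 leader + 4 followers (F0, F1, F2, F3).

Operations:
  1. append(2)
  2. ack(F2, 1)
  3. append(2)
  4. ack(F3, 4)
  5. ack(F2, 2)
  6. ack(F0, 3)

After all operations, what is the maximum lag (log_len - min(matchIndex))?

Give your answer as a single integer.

Op 1: append 2 -> log_len=2
Op 2: F2 acks idx 1 -> match: F0=0 F1=0 F2=1 F3=0; commitIndex=0
Op 3: append 2 -> log_len=4
Op 4: F3 acks idx 4 -> match: F0=0 F1=0 F2=1 F3=4; commitIndex=1
Op 5: F2 acks idx 2 -> match: F0=0 F1=0 F2=2 F3=4; commitIndex=2
Op 6: F0 acks idx 3 -> match: F0=3 F1=0 F2=2 F3=4; commitIndex=3

Answer: 4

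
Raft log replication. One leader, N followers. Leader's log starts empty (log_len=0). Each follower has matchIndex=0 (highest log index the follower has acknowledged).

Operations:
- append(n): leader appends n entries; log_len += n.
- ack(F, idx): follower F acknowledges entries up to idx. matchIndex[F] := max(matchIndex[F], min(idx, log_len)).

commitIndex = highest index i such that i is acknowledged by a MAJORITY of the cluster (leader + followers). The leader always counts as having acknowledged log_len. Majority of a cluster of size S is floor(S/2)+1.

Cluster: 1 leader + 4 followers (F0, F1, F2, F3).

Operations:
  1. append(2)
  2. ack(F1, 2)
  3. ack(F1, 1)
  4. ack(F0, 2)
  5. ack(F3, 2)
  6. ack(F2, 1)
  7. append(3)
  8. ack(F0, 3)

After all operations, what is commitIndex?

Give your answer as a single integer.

Answer: 2

Derivation:
Op 1: append 2 -> log_len=2
Op 2: F1 acks idx 2 -> match: F0=0 F1=2 F2=0 F3=0; commitIndex=0
Op 3: F1 acks idx 1 -> match: F0=0 F1=2 F2=0 F3=0; commitIndex=0
Op 4: F0 acks idx 2 -> match: F0=2 F1=2 F2=0 F3=0; commitIndex=2
Op 5: F3 acks idx 2 -> match: F0=2 F1=2 F2=0 F3=2; commitIndex=2
Op 6: F2 acks idx 1 -> match: F0=2 F1=2 F2=1 F3=2; commitIndex=2
Op 7: append 3 -> log_len=5
Op 8: F0 acks idx 3 -> match: F0=3 F1=2 F2=1 F3=2; commitIndex=2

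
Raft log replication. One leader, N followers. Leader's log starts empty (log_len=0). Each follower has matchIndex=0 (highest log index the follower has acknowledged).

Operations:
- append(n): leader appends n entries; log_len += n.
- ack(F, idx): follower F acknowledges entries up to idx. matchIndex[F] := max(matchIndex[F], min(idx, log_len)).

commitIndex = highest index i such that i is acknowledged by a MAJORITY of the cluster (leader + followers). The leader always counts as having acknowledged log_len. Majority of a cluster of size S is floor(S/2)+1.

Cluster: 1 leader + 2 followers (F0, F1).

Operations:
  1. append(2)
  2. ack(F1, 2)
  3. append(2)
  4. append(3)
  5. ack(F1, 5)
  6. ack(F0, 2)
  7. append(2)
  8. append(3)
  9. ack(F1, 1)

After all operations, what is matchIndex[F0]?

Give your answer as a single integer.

Answer: 2

Derivation:
Op 1: append 2 -> log_len=2
Op 2: F1 acks idx 2 -> match: F0=0 F1=2; commitIndex=2
Op 3: append 2 -> log_len=4
Op 4: append 3 -> log_len=7
Op 5: F1 acks idx 5 -> match: F0=0 F1=5; commitIndex=5
Op 6: F0 acks idx 2 -> match: F0=2 F1=5; commitIndex=5
Op 7: append 2 -> log_len=9
Op 8: append 3 -> log_len=12
Op 9: F1 acks idx 1 -> match: F0=2 F1=5; commitIndex=5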